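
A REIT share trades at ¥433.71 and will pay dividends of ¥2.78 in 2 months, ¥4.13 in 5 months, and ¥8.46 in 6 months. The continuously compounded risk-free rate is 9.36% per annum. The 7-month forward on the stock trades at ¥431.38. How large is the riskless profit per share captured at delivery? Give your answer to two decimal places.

¥11.06 per share

PV(dividends) I = 2.78·e^(−0.0936·2/12) + 4.13·e^(−0.0936·5/12) + 8.46·e^(−0.0936·6/12) = 14.7822
Fair forward F* = (S − I)·e^(rT) = (433.71 − 14.7822)·e^0.054600 = 418.9278 × 1.056118 = 442.4372
Market ¥431.38 < fair 442.4372: forward underpriced → reverse cash-and-carry (short the stock, invest proceeds at r, pay the dividends, go long the forward).
Profit at T = |F_mkt − F*| = |431.38 − 442.4372| = ¥11.06 per share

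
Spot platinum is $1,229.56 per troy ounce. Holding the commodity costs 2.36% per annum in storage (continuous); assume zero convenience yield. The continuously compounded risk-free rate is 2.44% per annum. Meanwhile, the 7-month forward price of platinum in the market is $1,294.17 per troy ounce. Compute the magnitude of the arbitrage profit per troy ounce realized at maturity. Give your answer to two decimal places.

Fair forward: F* = S·e^(carry·T), with carry = (r + u) = 0.0244 + 0.0236 = 0.0480
F* = 1229.56 · e^(0.0480 × 7/12) = 1229.56 · e^0.02800000 = 1229.56 × 1.02839568 = $1264.4742
Market $1294.17 > fair $1264.4742: forward overpriced → cash-and-carry (buy spot, short the forward).
At maturity, profit = |F_mkt − F*| = |1294.17 − 1264.4742| = $29.70 per troy ounce

$29.70 per troy ounce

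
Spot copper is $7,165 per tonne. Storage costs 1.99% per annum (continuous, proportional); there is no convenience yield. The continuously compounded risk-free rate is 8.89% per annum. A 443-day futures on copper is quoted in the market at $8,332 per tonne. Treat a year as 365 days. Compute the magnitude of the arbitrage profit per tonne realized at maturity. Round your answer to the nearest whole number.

Fair futures: F* = S·e^(carry·T), with carry = (r + u) = 0.0889 + 0.0199 = 0.1088
F* = 7165 · e^(0.1088 × 443/365) = 7165 · e^0.132050 = 7165 × 1.141165 = $8176.4472
Market $8332 > fair $8176.4472: forward overpriced → cash-and-carry (buy spot, short the forward).
At maturity, profit = |F_mkt − F*| = |8332 − 8176.4472| = $156 per tonne

$156 per tonne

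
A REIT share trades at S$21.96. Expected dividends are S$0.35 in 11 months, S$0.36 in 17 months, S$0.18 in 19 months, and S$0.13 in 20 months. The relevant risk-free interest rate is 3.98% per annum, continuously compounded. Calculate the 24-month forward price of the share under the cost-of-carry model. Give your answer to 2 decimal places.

S$22.73

PV(dividends) I = 0.35·e^(−0.0398·11/12) + 0.36·e^(−0.0398·17/12) + 0.18·e^(−0.0398·19/12) + 0.13·e^(−0.0398·20/12)
I = 0.3375 + 0.3403 + 0.1690 + 0.1217 = 0.9685
F = (S − I)·e^(rT) = (21.96 − 0.9685) · e^(0.0398·24/12)
= 20.9915 · e^0.079600 = 20.9915 × 1.082854 = S$22.73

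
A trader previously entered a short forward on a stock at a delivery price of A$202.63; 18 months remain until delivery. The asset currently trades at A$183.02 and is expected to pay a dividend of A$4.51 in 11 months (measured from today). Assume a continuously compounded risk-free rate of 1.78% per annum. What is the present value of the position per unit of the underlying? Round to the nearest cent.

A$18.71

PV(remaining dividends) I = 4.51·e^(−0.0178·11/12) = 4.4370
Current forward F = (S − I)·e^(rT) = (183.02 − 4.4370)·e^(0.0178·18/12) = 178.5830 × 1.027060 = 183.4155
Value (long) = (F − K)·e^(−rT) = (183.4155 − 202.63) × 0.973653 = -18.7083
Short position value = −(long value) = A$18.71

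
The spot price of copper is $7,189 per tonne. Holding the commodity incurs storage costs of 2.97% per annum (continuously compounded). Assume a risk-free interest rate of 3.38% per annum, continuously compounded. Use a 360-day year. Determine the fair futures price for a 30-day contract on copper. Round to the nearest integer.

Net carry = r + u − y = 0.0338 + 0.0297 − 0.0000 = 0.0635
F = S·e^((r+u−y)T) = 7189 · e^(0.0635 × 30/360) = 7189 · e^0.005292
= 7189 × 1.005306 = $7,227 per tonne

$7,227 per tonne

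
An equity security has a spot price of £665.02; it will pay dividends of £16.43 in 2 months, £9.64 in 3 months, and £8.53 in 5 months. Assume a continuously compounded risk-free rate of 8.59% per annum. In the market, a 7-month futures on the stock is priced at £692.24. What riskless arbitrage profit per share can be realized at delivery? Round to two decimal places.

£28.65 per share

PV(dividends) I = 16.43·e^(−0.0859·2/12) + 9.64·e^(−0.0859·3/12) + 8.53·e^(−0.0859·5/12) = 33.8617
Fair futures F* = (S − I)·e^(rT) = (665.02 − 33.8617)·e^0.050108 = 631.1583 × 1.051385 = 663.5904
Market £692.24 > fair 663.5904: forward overpriced → cash-and-carry (borrow at r, buy the stock and collect the dividends, short the forward).
Profit at T = |F_mkt − F*| = |692.24 − 663.5904| = £28.65 per share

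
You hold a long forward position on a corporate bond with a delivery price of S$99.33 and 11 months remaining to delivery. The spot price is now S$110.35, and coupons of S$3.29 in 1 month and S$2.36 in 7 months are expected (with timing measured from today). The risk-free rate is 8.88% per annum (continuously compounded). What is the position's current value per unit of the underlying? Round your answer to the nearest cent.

PV(remaining coupons) I = 3.29·e^(−0.0888·1/12) + 2.36·e^(−0.0888·7/12) = 5.5066
Current forward F = (S − I)·e^(rT) = (110.35 − 5.5066)·e^(0.0888·11/12) = 104.8434 × 1.084805 = 113.7346
Value (long) = (F − K)·e^(−rT) = (113.7346 − 99.33) × 0.921825 = 13.2785
Value = S$13.28

S$13.28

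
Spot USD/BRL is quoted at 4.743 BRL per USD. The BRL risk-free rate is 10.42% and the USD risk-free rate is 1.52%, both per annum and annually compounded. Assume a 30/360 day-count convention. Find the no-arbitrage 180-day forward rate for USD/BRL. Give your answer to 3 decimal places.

4.947

By covered interest parity, F = S · (1+r_BRL)^T / (1+r_USD)^T
= 4.743 × 1.050809 / 1.007571 = 4.743 × 1.042913
F = 4.947 BRL per USD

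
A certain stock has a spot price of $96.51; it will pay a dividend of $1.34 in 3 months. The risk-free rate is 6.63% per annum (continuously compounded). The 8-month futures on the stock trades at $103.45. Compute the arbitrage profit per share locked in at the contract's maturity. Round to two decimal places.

$3.96 per share

PV(dividends) I = 1.34·e^(−0.0663·3/12) = 1.3180
Fair futures F* = (S − I)·e^(rT) = (96.51 − 1.3180)·e^0.044200 = 95.1920 × 1.045191 = 99.4938
Market $103.45 > fair 99.4938: forward overpriced → cash-and-carry (borrow at r, buy the stock and collect the dividends, short the forward).
Profit at T = |F_mkt − F*| = |103.45 − 99.4938| = $3.96 per share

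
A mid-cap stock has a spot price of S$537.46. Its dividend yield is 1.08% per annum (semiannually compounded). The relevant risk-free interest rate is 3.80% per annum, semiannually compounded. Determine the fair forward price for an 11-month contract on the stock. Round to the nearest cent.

S$550.86

F = S · (1+r/2)^(2T) / (1+q/2)^(2T)
= 537.46 × 1.035109 / 1.009922 = 537.46 × 1.024940
F = S$550.86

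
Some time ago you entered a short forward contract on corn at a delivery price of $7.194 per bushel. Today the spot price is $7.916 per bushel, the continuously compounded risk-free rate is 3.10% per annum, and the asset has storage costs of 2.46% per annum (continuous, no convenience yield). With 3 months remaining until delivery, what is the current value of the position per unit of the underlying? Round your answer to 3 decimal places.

-$0.826 per bushel

Current fair forward for the remaining 3 months: F = S·e^((r + u)·T), (r + u) = 0.0310 + 0.0246 = 0.0556
F = 7.916 · e^(0.0556 × 3/12) = 7.916 × 1.013997 = 8.0268
Value of long forward = (F − K)·e^(−rT) = (8.0268 − 7.194) · e^(−0.0310·3/12)
= 0.8328 × 0.992280 = 0.826
Short position value = −(long value) = -$0.826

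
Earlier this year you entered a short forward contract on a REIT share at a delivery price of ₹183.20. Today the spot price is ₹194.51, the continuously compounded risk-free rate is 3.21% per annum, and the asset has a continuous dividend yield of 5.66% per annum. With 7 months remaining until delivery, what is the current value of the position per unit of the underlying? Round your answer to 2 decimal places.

Current fair forward for the remaining 7 months: F = S·e^((r − q)·T), (r − q) = 0.0321 − 0.0566 = -0.0245
F = 194.51 · e^(-0.0245 × 7/12) = 194.51 × 0.985810 = 191.7499
Value of long forward = (F − K)·e^(−rT) = (191.7499 − 183.20) · e^(−0.0321·7/12)
= 8.5499 × 0.981449 = 8.39
Short position value = −(long value) = -₹8.39

-₹8.39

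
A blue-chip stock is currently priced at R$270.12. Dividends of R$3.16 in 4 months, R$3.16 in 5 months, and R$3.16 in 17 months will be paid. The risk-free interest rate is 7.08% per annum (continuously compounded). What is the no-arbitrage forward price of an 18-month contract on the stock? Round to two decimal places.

R$290.36

PV(dividends) I = 3.16·e^(−0.0708·4/12) + 3.16·e^(−0.0708·5/12) + 3.16·e^(−0.0708·17/12)
I = 3.0863 + 3.0681 + 2.8584 = 9.0128
F = (S − I)·e^(rT) = (270.12 − 9.0128) · e^(0.0708·18/12)
= 261.1072 · e^0.106200 = 261.1072 × 1.112044 = R$290.36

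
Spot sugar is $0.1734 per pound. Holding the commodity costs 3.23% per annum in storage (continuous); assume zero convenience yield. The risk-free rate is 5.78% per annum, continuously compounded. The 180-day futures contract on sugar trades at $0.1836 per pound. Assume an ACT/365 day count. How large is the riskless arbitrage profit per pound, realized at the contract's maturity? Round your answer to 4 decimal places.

$0.0023 per pound

Fair futures: F* = S·e^(carry·T), with carry = (r + u) = 0.0578 + 0.0323 = 0.0901
F* = 0.1734 · e^(0.0901 × 180/365) = 0.1734 · e^0.044433 = 0.1734 × 1.045435 = $0.1813
Market $0.1836 > fair $0.1813: forward overpriced → cash-and-carry (buy spot, short the forward).
At maturity, profit = |F_mkt − F*| = |0.1836 − 0.1813| = $0.0023 per pound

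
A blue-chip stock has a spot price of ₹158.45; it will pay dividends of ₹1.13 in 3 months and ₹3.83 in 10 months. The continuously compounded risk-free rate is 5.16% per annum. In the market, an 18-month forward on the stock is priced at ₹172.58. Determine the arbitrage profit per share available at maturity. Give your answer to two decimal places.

PV(dividends) I = 1.13·e^(−0.0516·3/12) + 3.83·e^(−0.0516·10/12) = 4.7843
Fair forward F* = (S − I)·e^(rT) = (158.45 − 4.7843)·e^0.077400 = 153.6657 × 1.080474 = 166.0318
Market ₹172.58 > fair 166.0318: forward overpriced → cash-and-carry (borrow at r, buy the stock and collect the dividends, short the forward).
Profit at T = |F_mkt − F*| = |172.58 − 166.0318| = ₹6.55 per share

₹6.55 per share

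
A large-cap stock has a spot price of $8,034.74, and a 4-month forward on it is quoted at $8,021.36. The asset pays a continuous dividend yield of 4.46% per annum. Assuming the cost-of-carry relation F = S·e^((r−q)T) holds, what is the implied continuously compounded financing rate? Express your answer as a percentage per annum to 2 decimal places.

From F = S·e^((r−q)T): (r − q) = ln(F/S)/T
ln(8021.36/8034.74) = ln(0.998335) = -0.001666
(r − q) = -0.001666 / (4/12) = -0.004998
r = ln(F/S)/T + q = -0.004998 + 0.0446 = 0.039602
r = 3.96%

3.96%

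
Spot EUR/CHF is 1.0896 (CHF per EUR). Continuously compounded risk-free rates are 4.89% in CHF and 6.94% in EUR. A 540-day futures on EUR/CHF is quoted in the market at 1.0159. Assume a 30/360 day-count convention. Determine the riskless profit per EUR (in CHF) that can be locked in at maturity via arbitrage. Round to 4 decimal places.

0.0407 per EUR (in CHF)

Fair futures: F* = S·e^(carry·T), with carry = (r_CHF − r_EUR) = 0.0489 − 0.0694 = -0.0205
F* = 1.0896 · e^(-0.0205 × 540/360) = 1.0896 · e^-0.030750 = 1.0896 × 0.969718 = 1.0566
Market 1.0159 < fair 1.0566: forward underpriced → reverse cash-and-carry (short spot, go long the forward).
At maturity, profit = |F_mkt − F*| = |1.0159 − 1.0566| = 0.0407 per EUR (in CHF)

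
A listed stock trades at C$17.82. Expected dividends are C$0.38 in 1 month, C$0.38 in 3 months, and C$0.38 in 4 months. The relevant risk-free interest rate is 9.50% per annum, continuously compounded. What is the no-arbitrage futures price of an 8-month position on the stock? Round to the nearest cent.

PV(dividends) I = 0.38·e^(−0.0950·1/12) + 0.38·e^(−0.0950·3/12) + 0.38·e^(−0.0950·4/12)
I = 0.3770 + 0.3711 + 0.3682 = 1.1163
F = (S − I)·e^(rT) = (17.82 − 1.1163) · e^(0.0950·8/12)
= 16.7037 · e^0.063333 = 16.7037 × 1.065382 = C$17.80

C$17.80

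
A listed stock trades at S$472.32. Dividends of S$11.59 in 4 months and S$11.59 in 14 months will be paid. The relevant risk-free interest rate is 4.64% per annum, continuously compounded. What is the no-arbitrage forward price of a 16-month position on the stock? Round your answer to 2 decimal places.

S$478.64

PV(dividends) I = 11.59·e^(−0.0464·4/12) + 11.59·e^(−0.0464·14/12)
I = 11.4121 + 10.9793 = 22.3914
F = (S − I)·e^(rT) = (472.32 − 22.3914) · e^(0.0464·16/12)
= 449.9286 · e^0.061867 = 449.9286 × 1.063821 = S$478.64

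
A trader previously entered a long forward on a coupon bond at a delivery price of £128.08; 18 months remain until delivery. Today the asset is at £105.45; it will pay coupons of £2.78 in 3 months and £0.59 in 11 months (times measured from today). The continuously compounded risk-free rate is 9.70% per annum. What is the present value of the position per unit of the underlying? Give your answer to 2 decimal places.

-£8.54

PV(remaining coupons) I = 2.78·e^(−0.0970·3/12) + 0.59·e^(−0.0970·11/12) = 3.2532
Current forward F = (S − I)·e^(rT) = (105.45 − 3.2532)·e^(0.0970·18/12) = 102.1968 × 1.156618 = 118.2027
Value (long) = (F − K)·e^(−rT) = (118.2027 − 128.08) × 0.864590 = -8.5398
Value = -£8.54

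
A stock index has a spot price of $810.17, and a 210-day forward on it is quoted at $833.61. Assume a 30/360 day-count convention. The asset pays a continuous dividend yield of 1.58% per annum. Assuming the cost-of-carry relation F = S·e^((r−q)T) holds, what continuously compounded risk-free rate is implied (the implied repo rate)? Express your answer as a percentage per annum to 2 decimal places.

From F = S·e^((r−q)T): (r − q) = ln(F/S)/T
ln(833.61/810.17) = ln(1.028932) = 0.028521
(r − q) = 0.028521 / (210/360) = 0.048893
r = ln(F/S)/T + q = 0.048893 + 0.0158 = 0.064693
r = 6.47%

6.47%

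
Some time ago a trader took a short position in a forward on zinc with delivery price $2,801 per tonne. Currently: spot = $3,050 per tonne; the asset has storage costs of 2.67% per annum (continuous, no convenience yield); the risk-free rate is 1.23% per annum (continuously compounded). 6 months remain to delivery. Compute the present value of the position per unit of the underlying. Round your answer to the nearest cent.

-$307.16 per tonne

Current fair forward for the remaining 6 months: F = S·e^((r + u)·T), (r + u) = 0.0123 + 0.0267 = 0.0390
F = 3050 · e^(0.0390 × 6/12) = 3050 × 1.01969137 = 3110.0587
Value of long forward = (F − K)·e^(−rT) = (3110.0587 − 2801) · e^(−0.0123·6/12)
= 309.0587 × 0.99386887 = 307.16
Short position value = −(long value) = -$307.16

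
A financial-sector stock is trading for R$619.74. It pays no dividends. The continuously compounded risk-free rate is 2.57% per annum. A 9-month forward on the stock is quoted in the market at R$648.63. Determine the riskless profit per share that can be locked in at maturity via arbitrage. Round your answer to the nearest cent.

Fair forward: F* = S·e^(carry·T), with carry = r = 0.0257
F* = 619.74 · e^(0.0257 × 9/12) = 619.74 · e^0.019275 = 619.74 × 1.019462 = R$631.8014
Market R$648.63 > fair R$631.8014: forward overpriced → cash-and-carry (buy spot, short the forward).
At maturity, profit = |F_mkt − F*| = |648.63 − 631.8014| = R$16.83 per share

R$16.83 per share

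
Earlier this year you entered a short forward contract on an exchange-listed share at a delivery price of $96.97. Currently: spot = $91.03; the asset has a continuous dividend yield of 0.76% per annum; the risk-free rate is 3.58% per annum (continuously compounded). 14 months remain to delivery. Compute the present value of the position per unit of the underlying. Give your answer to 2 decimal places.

$2.78

Current fair forward for the remaining 14 months: F = S·e^((r − q)·T), (r − q) = 0.0358 − 0.0076 = 0.0282
F = 91.03 · e^(0.0282 × 14/12) = 91.03 × 1.033447 = 94.0747
Value of long forward = (F − K)·e^(−rT) = (94.0747 − 96.97) · e^(−0.0358·14/12)
= -2.8953 × 0.959094 = -2.78
Short position value = −(long value) = $2.78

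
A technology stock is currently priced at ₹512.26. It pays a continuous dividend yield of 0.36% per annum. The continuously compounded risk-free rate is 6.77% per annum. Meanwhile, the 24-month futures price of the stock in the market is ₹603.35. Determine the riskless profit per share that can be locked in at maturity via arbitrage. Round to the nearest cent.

Fair futures: F* = S·e^(carry·T), with carry = (r − q) = 0.0677 − 0.0036 = 0.0641
F* = 512.26 · e^(0.0641 × 24/12) = 512.26 · e^0.128200 = 512.26 × 1.136780 = ₹582.3269
Market ₹603.35 > fair ₹582.3269: forward overpriced → cash-and-carry (buy spot, short the forward).
At maturity, profit = |F_mkt − F*| = |603.35 − 582.3269| = ₹21.02 per share

₹21.02 per share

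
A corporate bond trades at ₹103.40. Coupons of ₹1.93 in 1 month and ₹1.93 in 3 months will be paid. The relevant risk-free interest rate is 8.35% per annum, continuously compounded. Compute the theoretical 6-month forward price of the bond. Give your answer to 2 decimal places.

₹103.84

PV(coupons) I = 1.93·e^(−0.0835·1/12) + 1.93·e^(−0.0835·3/12)
I = 1.9166 + 1.8901 = 3.8067
F = (S − I)·e^(rT) = (103.40 − 3.8067) · e^(0.0835·6/12)
= 99.5933 · e^0.041750 = 99.5933 × 1.042634 = ₹103.84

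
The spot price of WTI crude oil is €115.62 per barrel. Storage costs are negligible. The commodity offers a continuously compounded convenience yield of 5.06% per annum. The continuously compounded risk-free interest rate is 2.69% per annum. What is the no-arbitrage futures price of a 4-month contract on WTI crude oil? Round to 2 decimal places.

€114.71 per barrel

Net carry = r + u − y = 0.0269 + 0.0000 − 0.0506 = -0.0237
F = S·e^((r+u−y)T) = 115.62 · e^(-0.0237 × 4/12) = 115.62 · e^-0.007900
= 115.62 × 0.992131 = €114.71 per barrel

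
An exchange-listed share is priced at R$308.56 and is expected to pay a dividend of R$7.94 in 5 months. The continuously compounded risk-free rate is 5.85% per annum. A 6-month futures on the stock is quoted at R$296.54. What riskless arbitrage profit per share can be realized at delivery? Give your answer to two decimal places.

PV(dividends) I = 7.94·e^(−0.0585·5/12) = 7.7488
Fair futures F* = (S − I)·e^(rT) = (308.56 − 7.7488)·e^0.029250 = 300.8112 × 1.029682 = 309.7399
Market R$296.54 < fair 309.7399: forward underpriced → reverse cash-and-carry (short the stock, invest proceeds at r, pay the dividends, go long the forward).
Profit at T = |F_mkt − F*| = |296.54 − 309.7399| = R$13.20 per share

R$13.20 per share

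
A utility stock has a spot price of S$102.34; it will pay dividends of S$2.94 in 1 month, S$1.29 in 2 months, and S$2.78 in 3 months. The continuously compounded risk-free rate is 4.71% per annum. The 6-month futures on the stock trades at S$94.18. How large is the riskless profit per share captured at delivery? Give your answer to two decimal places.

S$3.48 per share

PV(dividends) I = 2.94·e^(−0.0471·1/12) + 1.29·e^(−0.0471·2/12) + 2.78·e^(−0.0471·3/12) = 6.9559
Fair futures F* = (S − I)·e^(rT) = (102.34 − 6.9559)·e^0.023550 = 95.3841 × 1.023829 = 97.6570
Market S$94.18 < fair 97.6570: forward underpriced → reverse cash-and-carry (short the stock, invest proceeds at r, pay the dividends, go long the forward).
Profit at T = |F_mkt − F*| = |94.18 − 97.6570| = S$3.48 per share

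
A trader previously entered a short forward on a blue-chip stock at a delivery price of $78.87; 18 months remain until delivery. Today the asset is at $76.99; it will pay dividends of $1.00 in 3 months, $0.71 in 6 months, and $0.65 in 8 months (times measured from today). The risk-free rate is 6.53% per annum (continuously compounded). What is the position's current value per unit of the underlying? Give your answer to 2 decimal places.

-$3.19

PV(remaining dividends) I = 1.00·e^(−0.0653·3/12) + 0.71·e^(−0.0653·6/12) + 0.65·e^(−0.0653·8/12) = 2.2933
Current forward F = (S − I)·e^(rT) = (76.99 − 2.2933)·e^(0.0653·18/12) = 74.6967 × 1.102908 = 82.3836
Value (long) = (F − K)·e^(−rT) = (82.3836 − 78.87) × 0.906694 = 3.1858
Short position value = −(long value) = -$3.19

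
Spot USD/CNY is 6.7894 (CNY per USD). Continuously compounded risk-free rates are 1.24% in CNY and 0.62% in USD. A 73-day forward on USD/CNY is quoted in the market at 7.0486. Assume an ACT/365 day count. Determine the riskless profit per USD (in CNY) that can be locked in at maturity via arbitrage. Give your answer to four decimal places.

Fair forward: F* = S·e^(carry·T), with carry = (r_CNY − r_USD) = 0.0124 − 0.0062 = 0.0062
F* = 6.7894 · e^(0.0062 × 73/365) = 6.7894 · e^0.001240 = 6.7894 × 1.001241 = 6.7978
Market 7.0486 > fair 6.7978: forward overpriced → cash-and-carry (buy spot, short the forward).
At maturity, profit = |F_mkt − F*| = |7.0486 − 6.7978| = 0.2508 per USD (in CNY)

0.2508 per USD (in CNY)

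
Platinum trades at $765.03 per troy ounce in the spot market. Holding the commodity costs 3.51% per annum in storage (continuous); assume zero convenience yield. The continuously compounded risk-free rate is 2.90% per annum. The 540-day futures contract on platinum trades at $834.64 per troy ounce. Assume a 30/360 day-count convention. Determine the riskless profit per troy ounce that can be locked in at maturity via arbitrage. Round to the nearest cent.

$7.60 per troy ounce

Fair futures: F* = S·e^(carry·T), with carry = (r + u) = 0.0290 + 0.0351 = 0.0641
F* = 765.03 · e^(0.0641 × 540/360) = 765.03 · e^0.096150 = 765.03 × 1.100924 = $842.2399
Market $834.64 < fair $842.2399: forward underpriced → reverse cash-and-carry (short spot, go long the forward).
At maturity, profit = |F_mkt − F*| = |834.64 − 842.2399| = $7.60 per troy ounce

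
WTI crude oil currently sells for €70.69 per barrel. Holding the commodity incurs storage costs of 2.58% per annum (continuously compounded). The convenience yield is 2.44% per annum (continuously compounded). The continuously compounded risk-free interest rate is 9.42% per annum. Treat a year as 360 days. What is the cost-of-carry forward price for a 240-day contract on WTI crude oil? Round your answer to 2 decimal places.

€75.34 per barrel

Net carry = r + u − y = 0.0942 + 0.0258 − 0.0244 = 0.0956
F = S·e^((r+u−y)T) = 70.69 · e^(0.0956 × 240/360) = 70.69 · e^0.063733
= 70.69 × 1.065808 = €75.34 per barrel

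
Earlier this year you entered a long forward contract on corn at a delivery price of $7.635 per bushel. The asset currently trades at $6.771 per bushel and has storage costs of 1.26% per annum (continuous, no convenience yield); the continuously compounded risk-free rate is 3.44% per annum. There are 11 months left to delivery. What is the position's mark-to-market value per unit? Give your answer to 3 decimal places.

Current fair forward for the remaining 11 months: F = S·e^((r + u)·T), (r + u) = 0.0344 + 0.0126 = 0.0470
F = 6.771 · e^(0.0470 × 11/12) = 6.771 × 1.044025 = 7.0691
Value of long forward = (F − K)·e^(−rT) = (7.0691 − 7.635) · e^(−0.0344·11/12)
= -0.5659 × 0.968959 = -0.548

-$0.548 per bushel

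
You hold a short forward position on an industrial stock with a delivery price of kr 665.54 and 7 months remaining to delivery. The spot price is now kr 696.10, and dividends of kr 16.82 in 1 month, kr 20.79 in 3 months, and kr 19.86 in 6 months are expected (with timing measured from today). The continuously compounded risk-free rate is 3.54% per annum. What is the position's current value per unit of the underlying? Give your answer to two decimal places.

kr 12.73

PV(remaining dividends) I = 16.82·e^(−0.0354·1/12) + 20.79·e^(−0.0354·3/12) + 19.86·e^(−0.0354·6/12) = 56.8888
Current forward F = (S − I)·e^(rT) = (696.10 − 56.8888)·e^(0.0354·7/12) = 639.2112 × 1.020865 = 652.5483
Value (long) = (F − K)·e^(−rT) = (652.5483 − 665.54) × 0.979562 = -12.7262
Short position value = −(long value) = kr 12.73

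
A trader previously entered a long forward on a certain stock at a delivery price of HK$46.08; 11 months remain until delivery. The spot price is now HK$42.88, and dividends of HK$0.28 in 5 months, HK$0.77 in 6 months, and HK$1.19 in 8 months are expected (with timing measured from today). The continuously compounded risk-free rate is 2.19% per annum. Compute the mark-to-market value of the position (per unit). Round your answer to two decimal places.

PV(remaining dividends) I = 0.28·e^(−0.0219·5/12) + 0.77·e^(−0.0219·6/12) + 1.19·e^(−0.0219·8/12) = 2.2118
Current forward F = (S − I)·e^(rT) = (42.88 − 2.2118)·e^(0.0219·11/12) = 40.6682 × 1.020278 = 41.4929
Value (long) = (F − K)·e^(−rT) = (41.4929 − 46.08) × 0.980125 = -4.4959
Value = -HK$4.50

-HK$4.50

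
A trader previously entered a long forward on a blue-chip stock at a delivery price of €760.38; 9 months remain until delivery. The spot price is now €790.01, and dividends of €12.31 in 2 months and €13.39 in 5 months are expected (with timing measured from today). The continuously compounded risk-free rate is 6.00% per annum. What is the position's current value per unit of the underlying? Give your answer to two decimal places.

PV(remaining dividends) I = 12.31·e^(−0.0600·2/12) + 13.39·e^(−0.0600·5/12) = 25.2469
Current forward F = (S − I)·e^(rT) = (790.01 − 25.2469)·e^(0.0600·9/12) = 764.7631 × 1.046028 = 799.9636
Value (long) = (F − K)·e^(−rT) = (799.9636 − 760.38) × 0.955997 = 37.8418
Value = €37.84

€37.84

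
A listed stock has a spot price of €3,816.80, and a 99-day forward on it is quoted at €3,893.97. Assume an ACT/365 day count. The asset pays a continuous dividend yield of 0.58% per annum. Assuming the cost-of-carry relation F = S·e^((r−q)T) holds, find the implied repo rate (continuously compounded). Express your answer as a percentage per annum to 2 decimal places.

From F = S·e^((r−q)T): (r − q) = ln(F/S)/T
ln(3893.97/3816.80) = ln(1.020219) = 0.020017
(r − q) = 0.020017 / (99/365) = 0.073800
r = ln(F/S)/T + q = 0.073800 + 0.0058 = 0.079600
r = 7.96%

7.96%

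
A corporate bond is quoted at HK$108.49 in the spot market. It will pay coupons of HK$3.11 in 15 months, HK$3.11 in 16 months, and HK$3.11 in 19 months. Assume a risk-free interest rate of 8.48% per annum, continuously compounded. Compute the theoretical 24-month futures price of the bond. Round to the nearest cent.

PV(coupons) I = 3.11·e^(−0.0848·15/12) + 3.11·e^(−0.0848·16/12) + 3.11·e^(−0.0848·19/12)
I = 2.7972 + 2.7775 + 2.7192 = 8.2939
F = (S − I)·e^(rT) = (108.49 − 8.2939) · e^(0.0848·24/12)
= 100.1961 · e^0.169600 = 100.1961 × 1.184831 = HK$118.72

HK$118.72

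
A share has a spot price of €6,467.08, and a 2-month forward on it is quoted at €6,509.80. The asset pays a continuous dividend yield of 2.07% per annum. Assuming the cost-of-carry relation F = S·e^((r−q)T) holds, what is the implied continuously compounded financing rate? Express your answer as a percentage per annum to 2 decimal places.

From F = S·e^((r−q)T): (r − q) = ln(F/S)/T
ln(6509.80/6467.08) = ln(1.006606) = 0.006584
(r − q) = 0.006584 / (2/12) = 0.039504
r = ln(F/S)/T + q = 0.039504 + 0.0207 = 0.060204
r = 6.02%

6.02%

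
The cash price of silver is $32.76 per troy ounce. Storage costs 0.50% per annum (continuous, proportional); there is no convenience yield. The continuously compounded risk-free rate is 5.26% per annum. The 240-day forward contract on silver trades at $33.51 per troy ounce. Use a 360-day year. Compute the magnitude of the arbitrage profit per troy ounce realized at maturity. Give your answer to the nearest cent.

$0.53 per troy ounce

Fair forward: F* = S·e^(carry·T), with carry = (r + u) = 0.0526 + 0.0050 = 0.0576
F* = 32.76 · e^(0.0576 × 240/360) = 32.76 · e^0.038400 = 32.76 × 1.039147 = $34.0425
Market $33.51 < fair $34.0425: forward underpriced → reverse cash-and-carry (short spot, go long the forward).
At maturity, profit = |F_mkt − F*| = |33.51 − 34.0425| = $0.53 per troy ounce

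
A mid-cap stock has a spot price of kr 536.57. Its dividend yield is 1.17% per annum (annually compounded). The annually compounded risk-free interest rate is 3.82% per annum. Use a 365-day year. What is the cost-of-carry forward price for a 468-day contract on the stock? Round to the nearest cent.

kr 554.66

F = S · (1+r)^T / (1+q)^T
= 536.57 × 1.049241 / 1.015026 = 536.57 × 1.033708
F = kr 554.66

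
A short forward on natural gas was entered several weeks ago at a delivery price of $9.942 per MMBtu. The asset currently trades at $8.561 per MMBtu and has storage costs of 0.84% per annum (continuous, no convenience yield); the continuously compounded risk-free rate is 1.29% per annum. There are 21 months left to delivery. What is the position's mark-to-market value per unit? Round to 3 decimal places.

$1.032 per MMBtu

Current fair forward for the remaining 21 months: F = S·e^((r + u)·T), (r + u) = 0.0129 + 0.0084 = 0.0213
F = 8.561 · e^(0.0213 × 21/12) = 8.561 × 1.037978 = 8.8861
Value of long forward = (F − K)·e^(−rT) = (8.8861 − 9.942) · e^(−0.0129·21/12)
= -1.0559 × 0.977678 = -1.032
Short position value = −(long value) = $1.032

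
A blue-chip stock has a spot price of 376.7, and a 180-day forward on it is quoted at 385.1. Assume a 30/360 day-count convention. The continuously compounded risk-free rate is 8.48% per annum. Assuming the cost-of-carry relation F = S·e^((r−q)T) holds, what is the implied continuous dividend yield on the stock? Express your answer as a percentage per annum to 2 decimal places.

4.07%

From F = S·e^((r−q)T): (r − q) = ln(F/S)/T
ln(385.1/376.7) = ln(1.022299) = 0.022054
(r − q) = 0.022054 / (180/360) = 0.044108
q = r − ln(F/S)/T = 0.0848 − 0.044108 = 0.040692
q = 4.07%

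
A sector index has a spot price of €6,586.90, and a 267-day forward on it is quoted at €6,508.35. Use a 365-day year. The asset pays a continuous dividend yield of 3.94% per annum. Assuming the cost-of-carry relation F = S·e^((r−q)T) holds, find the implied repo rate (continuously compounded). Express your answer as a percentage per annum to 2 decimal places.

From F = S·e^((r−q)T): (r − q) = ln(F/S)/T
ln(6508.35/6586.90) = ln(0.988075) = -0.011997
(r − q) = -0.011997 / (267/365) = -0.016400
r = ln(F/S)/T + q = -0.016400 + 0.0394 = 0.023000
r = 2.30%

2.30%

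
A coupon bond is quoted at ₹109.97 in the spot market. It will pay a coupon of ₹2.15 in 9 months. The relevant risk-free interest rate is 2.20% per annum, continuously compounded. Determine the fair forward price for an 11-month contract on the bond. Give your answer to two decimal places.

PV(coupons) I = 2.15·e^(−0.0220·9/12)
I = 2.1148
F = (S − I)·e^(rT) = (109.97 − 2.1148) · e^(0.0220·11/12)
= 107.8552 · e^0.020167 = 107.8552 × 1.020372 = ₹110.05

₹110.05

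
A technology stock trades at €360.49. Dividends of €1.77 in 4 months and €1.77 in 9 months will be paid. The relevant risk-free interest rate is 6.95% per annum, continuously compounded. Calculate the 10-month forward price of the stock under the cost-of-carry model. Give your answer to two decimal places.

€378.37

PV(dividends) I = 1.77·e^(−0.0695·4/12) + 1.77·e^(−0.0695·9/12)
I = 1.7295 + 1.6801 = 3.4096
F = (S − I)·e^(rT) = (360.49 − 3.4096) · e^(0.0695·10/12)
= 357.0804 · e^0.057917 = 357.0804 × 1.059627 = €378.37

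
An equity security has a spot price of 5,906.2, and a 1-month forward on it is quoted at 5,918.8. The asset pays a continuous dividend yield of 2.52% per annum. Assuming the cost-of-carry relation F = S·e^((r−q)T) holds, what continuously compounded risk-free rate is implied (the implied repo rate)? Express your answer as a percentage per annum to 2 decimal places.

From F = S·e^((r−q)T): (r − q) = ln(F/S)/T
ln(5918.8/5906.2) = ln(1.002133) = 0.002131
(r − q) = 0.002131 / (1/12) = 0.025572
r = ln(F/S)/T + q = 0.025572 + 0.0252 = 0.050772
r = 5.08%

5.08%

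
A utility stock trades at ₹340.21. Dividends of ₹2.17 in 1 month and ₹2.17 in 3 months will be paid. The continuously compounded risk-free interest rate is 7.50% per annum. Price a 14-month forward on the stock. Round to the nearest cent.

₹366.64

PV(dividends) I = 2.17·e^(−0.0750·1/12) + 2.17·e^(−0.0750·3/12)
I = 2.1565 + 2.1297 = 4.2862
F = (S − I)·e^(rT) = (340.21 − 4.2862) · e^(0.0750·14/12)
= 335.9238 · e^0.087500 = 335.9238 × 1.091442 = ₹366.64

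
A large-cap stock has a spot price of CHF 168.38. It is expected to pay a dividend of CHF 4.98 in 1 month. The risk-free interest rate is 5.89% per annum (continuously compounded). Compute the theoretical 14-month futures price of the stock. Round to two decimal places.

PV(dividends) I = 4.98·e^(−0.0589·1/12)
I = 4.9556
F = (S − I)·e^(rT) = (168.38 − 4.9556) · e^(0.0589·14/12)
= 163.4244 · e^0.068717 = 163.4244 × 1.071133 = CHF 175.05

CHF 175.05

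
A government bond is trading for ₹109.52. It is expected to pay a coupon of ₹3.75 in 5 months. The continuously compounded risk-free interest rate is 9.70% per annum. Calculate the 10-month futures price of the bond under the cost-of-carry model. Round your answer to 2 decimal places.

PV(coupons) I = 3.75·e^(−0.0970·5/12)
I = 3.6015
F = (S − I)·e^(rT) = (109.52 − 3.6015) · e^(0.0970·10/12)
= 105.9185 · e^0.080833 = 105.9185 × 1.084190 = ₹114.84

₹114.84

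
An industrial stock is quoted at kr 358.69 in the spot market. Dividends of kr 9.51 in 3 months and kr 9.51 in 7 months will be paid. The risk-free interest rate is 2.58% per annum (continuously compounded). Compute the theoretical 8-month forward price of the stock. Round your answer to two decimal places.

kr 345.77

PV(dividends) I = 9.51·e^(−0.0258·3/12) + 9.51·e^(−0.0258·7/12)
I = 9.4489 + 9.3679 = 18.8168
F = (S − I)·e^(rT) = (358.69 − 18.8168) · e^(0.0258·8/12)
= 339.8732 · e^0.017200 = 339.8732 × 1.017349 = kr 345.77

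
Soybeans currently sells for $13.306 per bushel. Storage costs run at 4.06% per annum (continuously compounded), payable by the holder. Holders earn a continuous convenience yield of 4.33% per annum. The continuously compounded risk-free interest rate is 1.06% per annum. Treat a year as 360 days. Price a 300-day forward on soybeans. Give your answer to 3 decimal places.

Net carry = r + u − y = 0.0106 + 0.0406 − 0.0433 = 0.0079
F = S·e^((r+u−y)T) = 13.306 · e^(0.0079 × 300/360) = 13.306 · e^0.006583
= 13.306 × 1.006605 = $13.394 per bushel

$13.394 per bushel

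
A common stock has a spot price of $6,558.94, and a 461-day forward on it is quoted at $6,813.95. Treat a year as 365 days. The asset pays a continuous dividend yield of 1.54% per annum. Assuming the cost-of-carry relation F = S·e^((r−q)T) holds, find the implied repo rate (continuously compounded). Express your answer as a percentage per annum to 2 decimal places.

4.56%

From F = S·e^((r−q)T): (r − q) = ln(F/S)/T
ln(6813.95/6558.94) = ln(1.038880) = 0.038143
(r − q) = 0.038143 / (461/365) = 0.030200
r = ln(F/S)/T + q = 0.030200 + 0.0154 = 0.045600
r = 4.56%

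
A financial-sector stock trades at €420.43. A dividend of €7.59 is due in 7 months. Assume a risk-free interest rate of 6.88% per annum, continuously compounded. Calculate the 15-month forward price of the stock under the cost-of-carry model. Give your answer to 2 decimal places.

PV(dividends) I = 7.59·e^(−0.0688·7/12)
I = 7.2914
F = (S − I)·e^(rT) = (420.43 − 7.2914) · e^(0.0688·15/12)
= 413.1386 · e^0.086000 = 413.1386 × 1.089806 = €450.24

€450.24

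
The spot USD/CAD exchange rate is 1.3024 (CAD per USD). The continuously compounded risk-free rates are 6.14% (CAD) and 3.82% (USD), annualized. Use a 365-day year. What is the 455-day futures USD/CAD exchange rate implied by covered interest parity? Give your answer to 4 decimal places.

F = S·e^((r_CAD − r_USD)T) = 1.3024 · e^((0.0614 − 0.0382) × 455/365)
= 1.3024 · e^0.028921 = 1.3024 × 1.029343
F = 1.3406 CAD per USD

1.3406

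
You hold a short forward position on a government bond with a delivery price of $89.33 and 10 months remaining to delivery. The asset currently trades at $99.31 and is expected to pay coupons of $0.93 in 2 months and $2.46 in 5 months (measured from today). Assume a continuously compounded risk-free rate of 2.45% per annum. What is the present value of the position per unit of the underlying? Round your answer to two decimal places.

-$8.42

PV(remaining coupons) I = 0.93·e^(−0.0245·2/12) + 2.46·e^(−0.0245·5/12) = 3.3612
Current forward F = (S − I)·e^(rT) = (99.31 − 3.3612)·e^(0.0245·10/12) = 95.9488 × 1.020627 = 97.9279
Value (long) = (F − K)·e^(−rT) = (97.9279 − 89.33) × 0.979790 = 8.4241
Short position value = −(long value) = -$8.42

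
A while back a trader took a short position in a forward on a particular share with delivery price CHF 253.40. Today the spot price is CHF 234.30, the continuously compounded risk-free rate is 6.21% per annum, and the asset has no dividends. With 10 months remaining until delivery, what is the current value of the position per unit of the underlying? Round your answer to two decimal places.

Current fair forward for the remaining 10 months: F = S·e^(r·T), r = 0.0621
F = 234.30 · e^(0.0621 × 10/12) = 234.30 × 1.053112 = 246.7441
Value of long forward = (F − K)·e^(−rT) = (246.7441 − 253.40) · e^(−0.0621·10/12)
= -6.6559 × 0.949566 = -6.32
Short position value = −(long value) = CHF 6.32

CHF 6.32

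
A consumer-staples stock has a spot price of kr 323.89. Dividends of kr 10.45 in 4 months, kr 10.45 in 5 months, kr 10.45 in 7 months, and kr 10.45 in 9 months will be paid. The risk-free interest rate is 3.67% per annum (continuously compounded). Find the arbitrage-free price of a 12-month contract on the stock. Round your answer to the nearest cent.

PV(dividends) I = 10.45·e^(−0.0367·4/12) + 10.45·e^(−0.0367·5/12) + 10.45·e^(−0.0367·7/12) + 10.45·e^(−0.0367·9/12)
I = 10.3229 + 10.2914 + 10.2287 + 10.1663 = 41.0093
F = (S − I)·e^(rT) = (323.89 − 41.0093) · e^(0.0367·12/12)
= 282.8807 · e^0.036700 = 282.8807 × 1.037382 = kr 293.46

kr 293.46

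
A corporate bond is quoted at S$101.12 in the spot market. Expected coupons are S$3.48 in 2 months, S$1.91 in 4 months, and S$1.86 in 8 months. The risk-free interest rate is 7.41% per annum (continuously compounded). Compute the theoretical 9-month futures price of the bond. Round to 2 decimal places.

PV(coupons) I = 3.48·e^(−0.0741·2/12) + 1.91·e^(−0.0741·4/12) + 1.86·e^(−0.0741·8/12)
I = 3.4373 + 1.8634 + 1.7703 = 7.0710
F = (S − I)·e^(rT) = (101.12 − 7.0710) · e^(0.0741·9/12)
= 94.0490 · e^0.055575 = 94.0490 × 1.057148 = S$99.42

S$99.42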